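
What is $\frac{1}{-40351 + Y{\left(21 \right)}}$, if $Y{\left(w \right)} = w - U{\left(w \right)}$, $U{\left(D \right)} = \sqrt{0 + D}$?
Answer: $- \frac{40330}{1626508879} + \frac{\sqrt{21}}{1626508879} \approx -2.4793 \cdot 10^{-5}$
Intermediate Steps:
$U{\left(D \right)} = \sqrt{D}$
$Y{\left(w \right)} = w - \sqrt{w}$
$\frac{1}{-40351 + Y{\left(21 \right)}} = \frac{1}{-40351 + \left(21 - \sqrt{21}\right)} = \frac{1}{-40330 - \sqrt{21}}$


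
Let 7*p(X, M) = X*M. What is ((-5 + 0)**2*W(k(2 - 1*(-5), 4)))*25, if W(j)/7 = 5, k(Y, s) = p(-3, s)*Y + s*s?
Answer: 21875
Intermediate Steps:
p(X, M) = M*X/7 (p(X, M) = (X*M)/7 = (M*X)/7 = M*X/7)
k(Y, s) = s**2 - 3*Y*s/7 (k(Y, s) = ((1/7)*s*(-3))*Y + s*s = (-3*s/7)*Y + s**2 = -3*Y*s/7 + s**2 = s**2 - 3*Y*s/7)
W(j) = 35 (W(j) = 7*5 = 35)
((-5 + 0)**2*W(k(2 - 1*(-5), 4)))*25 = ((-5 + 0)**2*35)*25 = ((-5)**2*35)*25 = (25*35)*25 = 875*25 = 21875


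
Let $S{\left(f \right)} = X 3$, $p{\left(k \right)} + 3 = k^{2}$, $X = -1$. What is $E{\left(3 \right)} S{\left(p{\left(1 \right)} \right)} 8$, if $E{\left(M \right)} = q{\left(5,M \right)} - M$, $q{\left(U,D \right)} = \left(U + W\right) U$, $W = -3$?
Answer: $-168$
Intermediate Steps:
$p{\left(k \right)} = -3 + k^{2}$
$q{\left(U,D \right)} = U \left(-3 + U\right)$ ($q{\left(U,D \right)} = \left(U - 3\right) U = \left(-3 + U\right) U = U \left(-3 + U\right)$)
$S{\left(f \right)} = -3$ ($S{\left(f \right)} = \left(-1\right) 3 = -3$)
$E{\left(M \right)} = 10 - M$ ($E{\left(M \right)} = 5 \left(-3 + 5\right) - M = 5 \cdot 2 - M = 10 - M$)
$E{\left(3 \right)} S{\left(p{\left(1 \right)} \right)} 8 = \left(10 - 3\right) \left(-3\right) 8 = 7 \left(-3\right) 8 = \left(-21\right) 8 = -168$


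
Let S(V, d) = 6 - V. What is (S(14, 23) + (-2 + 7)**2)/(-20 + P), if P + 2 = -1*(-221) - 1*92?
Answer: 17/107 ≈ 0.15888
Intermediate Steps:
P = 127 (P = -2 + (-1*(-221) - 1*92) = -2 + (221 - 92) = -2 + 129 = 127)
(S(14, 23) + (-2 + 7)**2)/(-20 + P) = ((6 - 1*14) + (-2 + 7)**2)/(-20 + 127) = ((6 - 14) + 5**2)/107 = (-8 + 25)*(1/107) = 17*(1/107) = 17/107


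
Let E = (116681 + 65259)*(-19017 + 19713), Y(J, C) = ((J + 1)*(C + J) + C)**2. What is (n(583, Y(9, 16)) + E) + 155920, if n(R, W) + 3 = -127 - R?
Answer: 126785447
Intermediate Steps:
Y(J, C) = (C + (1 + J)*(C + J))**2 (Y(J, C) = ((1 + J)*(C + J) + C)**2 = (C + (1 + J)*(C + J))**2)
E = 126630240 (E = 181940*696 = 126630240)
n(R, W) = -130 - R (n(R, W) = -3 + (-127 - R) = -130 - R)
(n(583, Y(9, 16)) + E) + 155920 = ((-130 - 1*583) + 126630240) + 155920 = ((-130 - 583) + 126630240) + 155920 = (-713 + 126630240) + 155920 = 126629527 + 155920 = 126785447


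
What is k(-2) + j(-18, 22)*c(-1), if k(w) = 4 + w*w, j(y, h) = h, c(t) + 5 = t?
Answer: -124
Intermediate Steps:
c(t) = -5 + t
k(w) = 4 + w**2
k(-2) + j(-18, 22)*c(-1) = (4 + (-2)**2) + 22*(-5 - 1) = (4 + 4) + 22*(-6) = 8 - 132 = -124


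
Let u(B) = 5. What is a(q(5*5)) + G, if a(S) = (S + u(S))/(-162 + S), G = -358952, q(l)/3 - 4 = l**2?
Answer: -619190308/1725 ≈ -3.5895e+5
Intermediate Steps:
q(l) = 12 + 3*l**2
a(S) = (5 + S)/(-162 + S) (a(S) = (S + 5)/(-162 + S) = (5 + S)/(-162 + S))
a(q(5*5)) + G = (5 + (12 + 3*(5*5)**2))/(-162 + (12 + 3*(5*5)**2)) - 358952 = (5 + (12 + 3*25**2))/(-162 + (12 + 3*25**2)) - 358952 = (5 + (12 + 3*625))/(-162 + (12 + 3*625)) - 358952 = (5 + (12 + 1875))/(-162 + (12 + 1875)) - 358952 = (5 + 1887)/(-162 + 1887) - 358952 = 1892/1725 - 358952 = -619190308/1725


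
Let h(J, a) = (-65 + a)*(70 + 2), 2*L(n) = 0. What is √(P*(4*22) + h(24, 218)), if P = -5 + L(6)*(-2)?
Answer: 4*√661 ≈ 102.84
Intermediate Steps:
L(n) = 0 (L(n) = (½)*0 = 0)
P = -5 (P = -5 + 0*(-2) = -5 + 0 = -5)
h(J, a) = -4680 + 72*a (h(J, a) = (-65 + a)*72 = -4680 + 72*a)
√(P*(4*22) + h(24, 218)) = √(-20*22 + (-4680 + 72*218)) = √(-5*88 + (-4680 + 15696)) = √(-440 + 11016) = √10576 = 4*√661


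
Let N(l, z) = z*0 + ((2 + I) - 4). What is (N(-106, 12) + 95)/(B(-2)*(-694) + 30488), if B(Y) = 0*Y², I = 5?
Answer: 49/15244 ≈ 0.0032144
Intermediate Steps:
B(Y) = 0
N(l, z) = 3 (N(l, z) = z*0 + ((2 + 5) - 4) = 0 + (7 - 4) = 0 + 3 = 3)
(N(-106, 12) + 95)/(B(-2)*(-694) + 30488) = (3 + 95)/(0*(-694) + 30488) = 98/(0 + 30488) = 98/30488 = 98*(1/30488) = 49/15244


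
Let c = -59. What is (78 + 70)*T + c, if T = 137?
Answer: 20217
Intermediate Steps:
(78 + 70)*T + c = (78 + 70)*137 - 59 = 148*137 - 59 = 20276 - 59 = 20217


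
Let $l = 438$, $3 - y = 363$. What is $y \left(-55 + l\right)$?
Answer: $-137880$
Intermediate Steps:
$y = -360$ ($y = 3 - 363 = -360$)
$y \left(-55 + l\right) = - 360 \left(-55 + 438\right) = \left(-360\right) 383 = -137880$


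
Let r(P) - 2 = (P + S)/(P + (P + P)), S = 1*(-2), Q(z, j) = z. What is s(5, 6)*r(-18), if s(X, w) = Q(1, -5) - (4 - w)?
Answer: 64/9 ≈ 7.1111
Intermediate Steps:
s(X, w) = -3 + w (s(X, w) = 1 - (4 - w) = 1 + (-4 + w) = -3 + w)
S = -2
r(P) = 2 + (-2 + P)/(3*P) (r(P) = 2 + (P - 2)/(P + (P + P)) = 2 + (-2 + P)/(P + 2*P) = 2 + (-2 + P)/((3*P)) = 2 + (-2 + P)*(1/(3*P)) = 2 + (-2 + P)/(3*P))
s(5, 6)*r(-18) = (-3 + 6)*((⅓)*(-2 + 7*(-18))/(-18)) = 3*((⅓)*(-1/18)*(-2 - 126)) = 3*((⅓)*(-1/18)*(-128)) = 3*(64/27) = 64/9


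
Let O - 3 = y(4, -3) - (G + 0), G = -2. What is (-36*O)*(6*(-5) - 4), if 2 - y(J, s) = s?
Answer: 12240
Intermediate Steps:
y(J, s) = 2 - s
O = 10 (O = 3 + ((2 - 1*(-3)) - (-2 + 0)) = 3 + ((2 + 3) - 1*(-2)) = 3 + (5 + 2) = 3 + 7 = 10)
(-36*O)*(6*(-5) - 4) = (-36*10)*(6*(-5) - 4) = -360*(-30 - 4) = -360*(-34) = 12240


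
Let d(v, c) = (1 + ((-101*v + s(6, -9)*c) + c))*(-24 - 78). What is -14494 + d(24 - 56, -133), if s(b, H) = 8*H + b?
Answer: -1226050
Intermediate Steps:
s(b, H) = b + 8*H
d(v, c) = -102 + 6630*c + 10302*v (d(v, c) = (1 + ((-101*v + (6 + 8*(-9))*c) + c))*(-24 - 78) = (1 + ((-101*v + (6 - 72)*c) + c))*(-102) = (1 + ((-101*v - 66*c) + c))*(-102) = (1 + (-101*v - 65*c))*(-102) = (1 - 101*v - 65*c)*(-102) = -102 + 6630*c + 10302*v)
-14494 + d(24 - 56, -133) = -14494 + (-102 + 6630*(-133) + 10302*(24 - 56)) = -14494 + (-102 - 881790 + 10302*(-32)) = -14494 + (-102 - 881790 - 329664) = -14494 - 1211556 = -1226050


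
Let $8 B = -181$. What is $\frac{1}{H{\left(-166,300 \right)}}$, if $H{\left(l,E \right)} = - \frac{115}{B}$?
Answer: $\frac{181}{920} \approx 0.19674$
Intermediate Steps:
$B = - \frac{181}{8}$ ($B = \frac{1}{8} \left(-181\right) = - \frac{181}{8} \approx -22.625$)
$H{\left(l,E \right)} = \frac{920}{181}$ ($H{\left(l,E \right)} = - \frac{115}{- \frac{181}{8}} = \left(-115\right) \left(- \frac{8}{181}\right) = \frac{920}{181}$)
$\frac{1}{H{\left(-166,300 \right)}} = \frac{1}{\frac{920}{181}} = \frac{181}{920}$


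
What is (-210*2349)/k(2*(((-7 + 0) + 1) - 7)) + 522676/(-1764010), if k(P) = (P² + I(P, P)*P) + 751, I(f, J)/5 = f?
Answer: -436340498216/4239798035 ≈ -102.92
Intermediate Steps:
I(f, J) = 5*f
k(P) = 751 + 6*P² (k(P) = (P² + (5*P)*P) + 751 = (P² + 5*P²) + 751 = 6*P² + 751 = 751 + 6*P²)
(-210*2349)/k(2*(((-7 + 0) + 1) - 7)) + 522676/(-1764010) = (-210*2349)/(751 + 6*(2*(((-7 + 0) + 1) - 7))²) + 522676/(-1764010) = -493290/(751 + 6*(2*((-7 + 1) - 7))²) + 522676*(-1/1764010) = -493290/(751 + 6*(2*(-6 - 7))²) - 261338/882005 = -493290/(751 + 6*(2*(-13))²) - 261338/882005 = -493290/(751 + 6*(-26)²) - 261338/882005 = -493290/(751 + 6*676) - 261338/882005 = -493290/(751 + 4056) - 261338/882005 = -493290/4807 - 261338/882005 = -436340498216/4239798035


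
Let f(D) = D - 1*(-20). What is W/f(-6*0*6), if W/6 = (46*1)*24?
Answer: 1656/5 ≈ 331.20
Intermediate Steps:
W = 6624 (W = 6*((46*1)*24) = 6*(46*24) = 6*1104 = 6624)
f(D) = 20 + D (f(D) = D + 20 = 20 + D)
W/f(-6*0*6) = 6624/(20 - 6*0*6) = 6624/(20 + 0*6) = 6624/(20 + 0) = 6624/20 = 6624*(1/20) = 1656/5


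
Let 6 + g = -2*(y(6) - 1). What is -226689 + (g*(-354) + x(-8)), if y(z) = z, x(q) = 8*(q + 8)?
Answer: -221025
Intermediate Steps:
x(q) = 64 + 8*q (x(q) = 8*(8 + q) = 64 + 8*q)
g = -16 (g = -6 - 2*(6 - 1) = -6 - 2*5 = -6 - 10 = -16)
-226689 + (g*(-354) + x(-8)) = -226689 + (-16*(-354) + (64 + 8*(-8))) = -226689 + (5664 + (64 - 64)) = -226689 + (5664 + 0) = -226689 + 5664 = -221025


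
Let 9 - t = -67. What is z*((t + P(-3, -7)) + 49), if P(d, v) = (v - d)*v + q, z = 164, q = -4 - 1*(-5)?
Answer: 25256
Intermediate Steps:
t = 76 (t = 9 - 1*(-67) = 9 + 67 = 76)
q = 1 (q = -4 + 5 = 1)
P(d, v) = 1 + v*(v - d) (P(d, v) = (v - d)*v + 1 = v*(v - d) + 1 = 1 + v*(v - d))
z*((t + P(-3, -7)) + 49) = 164*((76 + (1 + (-7)**2 - 1*(-3)*(-7))) + 49) = 164*((76 + (1 + 49 - 21)) + 49) = 164*((76 + 29) + 49) = 164*(105 + 49) = 164*154 = 25256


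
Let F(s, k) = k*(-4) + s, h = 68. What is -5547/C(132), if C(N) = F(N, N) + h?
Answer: 5547/328 ≈ 16.912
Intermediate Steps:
F(s, k) = s - 4*k (F(s, k) = -4*k + s = s - 4*k)
C(N) = 68 - 3*N (C(N) = (N - 4*N) + 68 = -3*N + 68 = 68 - 3*N)
-5547/C(132) = -5547/(68 - 3*132) = -5547/(68 - 396) = -5547/(-328) = -5547*(-1/328) = 5547/328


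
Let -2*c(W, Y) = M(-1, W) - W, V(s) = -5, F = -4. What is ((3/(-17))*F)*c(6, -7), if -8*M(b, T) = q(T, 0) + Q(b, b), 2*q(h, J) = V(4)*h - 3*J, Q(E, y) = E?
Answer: 24/17 ≈ 1.4118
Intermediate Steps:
q(h, J) = -5*h/2 - 3*J/2 (q(h, J) = (-5*h - 3*J)/2 = -5*h/2 - 3*J/2)
M(b, T) = -b/8 + 5*T/16 (M(b, T) = -((-5*T/2 - 3/2*0) + b)/8 = -((-5*T/2 + 0) + b)/8 = -(-5*T/2 + b)/8 = -(b - 5*T/2)/8 = -b/8 + 5*T/16)
c(W, Y) = -1/16 + 11*W/32 (c(W, Y) = -((-⅛*(-1) + 5*W/16) - W)/2 = -((⅛ + 5*W/16) - W)/2 = -(⅛ - 11*W/16)/2 = -1/16 + 11*W/32)
((3/(-17))*F)*c(6, -7) = ((3/(-17))*(-4))*(-1/16 + (11/32)*6) = ((3*(-1/17))*(-4))*(-1/16 + 33/16) = -3/17*(-4)*2 = (12/17)*2 = 24/17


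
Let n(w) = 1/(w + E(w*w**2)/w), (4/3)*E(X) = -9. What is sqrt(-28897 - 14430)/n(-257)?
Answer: -264169*I*sqrt(43327)/1028 ≈ -53489.0*I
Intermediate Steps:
E(X) = -27/4 (E(X) = (3/4)*(-9) = -27/4)
n(w) = 1/(w - 27/(4*w))
sqrt(-28897 - 14430)/n(-257) = sqrt(-28897 - 14430)/((4*(-257)/(-27 + 4*(-257)**2))) = sqrt(-43327)/((4*(-257)/(-27 + 4*66049))) = (I*sqrt(43327))/((4*(-257)/(-27 + 264196))) = (I*sqrt(43327))/((4*(-257)/264169)) = (I*sqrt(43327))/((4*(-257)*(1/264169))) = (I*sqrt(43327))/(-1028/264169) = (I*sqrt(43327))*(-264169/1028) = -264169*I*sqrt(43327)/1028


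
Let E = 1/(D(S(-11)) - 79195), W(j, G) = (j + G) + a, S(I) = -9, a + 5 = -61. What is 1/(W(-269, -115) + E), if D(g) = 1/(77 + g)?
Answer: -5385259/2423366618 ≈ -0.0022222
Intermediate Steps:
a = -66 (a = -5 - 61 = -66)
W(j, G) = -66 + G + j (W(j, G) = (j + G) - 66 = (G + j) - 66 = -66 + G + j)
E = -68/5385259 (E = 1/(1/(77 - 9) - 79195) = 1/(1/68 - 79195) = 1/(-5385259/68) = -68/5385259 ≈ -1.2627e-5)
1/(W(-269, -115) + E) = 1/((-66 - 115 - 269) - 68/5385259) = 1/(-450 - 68/5385259) = 1/(-2423366618/5385259) = -5385259/2423366618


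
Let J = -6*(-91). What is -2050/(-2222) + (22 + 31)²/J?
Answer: 3680449/606606 ≈ 6.0673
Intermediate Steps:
J = 546
-2050/(-2222) + (22 + 31)²/J = -2050/(-2222) + (22 + 31)²/546 = -2050*(-1/2222) + 53²*(1/546) = 1025/1111 + 2809*(1/546) = 1025/1111 + 2809/546 = 3680449/606606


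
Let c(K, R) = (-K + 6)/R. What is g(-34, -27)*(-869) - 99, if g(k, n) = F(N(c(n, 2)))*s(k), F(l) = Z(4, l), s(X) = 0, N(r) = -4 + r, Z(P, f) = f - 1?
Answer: -99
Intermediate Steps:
c(K, R) = (6 - K)/R
Z(P, f) = -1 + f
F(l) = -1 + l
g(k, n) = 0 (g(k, n) = (-1 + (-4 + (6 - n)/2))*0 = (-1 + (-4 + (3 - n/2)))*0 = (-1 + (-1 - n/2))*0 = (-2 - n/2)*0 = 0)
g(-34, -27)*(-869) - 99 = 0*(-869) - 99 = 0 - 99 = -99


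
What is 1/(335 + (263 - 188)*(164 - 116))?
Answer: 1/3935 ≈ 0.00025413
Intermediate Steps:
1/(335 + (263 - 188)*(164 - 116)) = 1/(335 + 75*48) = 1/(335 + 3600) = 1/3935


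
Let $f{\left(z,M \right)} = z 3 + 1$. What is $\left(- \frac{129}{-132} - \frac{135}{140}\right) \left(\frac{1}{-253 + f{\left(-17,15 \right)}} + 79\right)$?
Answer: $\frac{2176}{2121} \approx 1.0259$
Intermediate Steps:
$f{\left(z,M \right)} = 1 + 3 z$ ($f{\left(z,M \right)} = 3 z + 1 = 1 + 3 z$)
$\left(- \frac{129}{-132} - \frac{135}{140}\right) \left(\frac{1}{-253 + f{\left(-17,15 \right)}} + 79\right) = \left(- \frac{129}{-132} - \frac{135}{140}\right) \left(\frac{1}{-253 + \left(1 + 3 \left(-17\right)\right)} + 79\right) = \left(\left(-129\right) \left(- \frac{1}{132}\right) - \frac{27}{28}\right) \left(\frac{1}{-253 + \left(1 - 51\right)} + 79\right) = \left(\frac{43}{44} - \frac{27}{28}\right) \left(\frac{1}{-253 - 50} + 79\right) = \frac{\frac{1}{-303} + 79}{77} = \frac{- \frac{1}{303} + 79}{77} = \frac{1}{77} \cdot \frac{23936}{303} = \frac{2176}{2121}$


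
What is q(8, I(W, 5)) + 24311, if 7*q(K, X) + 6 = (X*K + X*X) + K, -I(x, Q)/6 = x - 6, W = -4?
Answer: 174259/7 ≈ 24894.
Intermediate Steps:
I(x, Q) = 36 - 6*x (I(x, Q) = -6*(x - 6) = -6*(-6 + x) = 36 - 6*x)
q(K, X) = -6/7 + K/7 + X²/7 + K*X/7 (q(K, X) = -6/7 + ((X*K + X*X) + K)/7 = -6/7 + ((K*X + X²) + K)/7 = -6/7 + ((X² + K*X) + K)/7 = -6/7 + (K + X² + K*X)/7 = -6/7 + (K/7 + X²/7 + K*X/7) = -6/7 + K/7 + X²/7 + K*X/7)
q(8, I(W, 5)) + 24311 = (-6/7 + (⅐)*8 + (36 - 6*(-4))²/7 + (⅐)*8*(36 - 6*(-4))) + 24311 = (-6/7 + 8/7 + (36 + 24)²/7 + (⅐)*8*(36 + 24)) + 24311 = (-6/7 + 8/7 + (⅐)*60² + (⅐)*8*60) + 24311 = (-6/7 + 8/7 + (⅐)*3600 + 480/7) + 24311 = (-6/7 + 8/7 + 3600/7 + 480/7) + 24311 = 4082/7 + 24311 = 174259/7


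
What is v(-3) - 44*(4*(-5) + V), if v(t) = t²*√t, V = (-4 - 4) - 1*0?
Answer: 1232 + 9*I*√3 ≈ 1232.0 + 15.588*I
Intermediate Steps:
V = -8 (V = -8 + 0 = -8)
v(t) = t^(5/2)
v(-3) - 44*(4*(-5) + V) = (-3)^(5/2) - 44*(4*(-5) - 8) = 9*I*√3 - 44*(-20 - 8) = 9*I*√3 - 44*(-28) = 9*I*√3 + 1232 = 1232 + 9*I*√3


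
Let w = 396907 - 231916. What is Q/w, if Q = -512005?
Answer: -512005/164991 ≈ -3.1032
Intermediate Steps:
w = 164991
Q/w = -512005/164991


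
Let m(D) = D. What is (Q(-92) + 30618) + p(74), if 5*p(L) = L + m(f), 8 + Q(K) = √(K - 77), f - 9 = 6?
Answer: 153139/5 + 13*I ≈ 30628.0 + 13.0*I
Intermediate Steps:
f = 15 (f = 9 + 6 = 15)
Q(K) = -8 + √(-77 + K) (Q(K) = -8 + √(K - 77) = -8 + √(-77 + K))
p(L) = 3 + L/5 (p(L) = (L + 15)/5 = (15 + L)/5 = 3 + L/5)
(Q(-92) + 30618) + p(74) = ((-8 + √(-77 - 92)) + 30618) + (3 + (⅕)*74) = ((-8 + √(-169)) + 30618) + (3 + 74/5) = ((-8 + 13*I) + 30618) + 89/5 = (30610 + 13*I) + 89/5 = 153139/5 + 13*I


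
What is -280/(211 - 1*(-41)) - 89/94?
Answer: -1741/846 ≈ -2.0579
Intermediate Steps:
-280/(211 - 1*(-41)) - 89/94 = -280/(211 + 41) - 89*1/94 = -280/252 - 89/94 = -280*1/252 - 89/94 = -10/9 - 89/94 = -1741/846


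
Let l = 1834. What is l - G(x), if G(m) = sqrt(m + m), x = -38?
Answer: 1834 - 2*I*sqrt(19) ≈ 1834.0 - 8.7178*I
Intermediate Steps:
G(m) = sqrt(2)*sqrt(m) (G(m) = sqrt(2*m) = sqrt(2)*sqrt(m))
l - G(x) = 1834 - sqrt(2)*sqrt(-38) = 1834 - sqrt(2)*I*sqrt(38) = 1834 - 2*I*sqrt(19)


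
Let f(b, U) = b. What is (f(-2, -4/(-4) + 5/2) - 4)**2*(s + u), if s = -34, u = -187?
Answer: -7956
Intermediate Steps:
(f(-2, -4/(-4) + 5/2) - 4)**2*(s + u) = (-2 - 4)**2*(-34 - 187) = (-6)**2*(-221) = 36*(-221) = -7956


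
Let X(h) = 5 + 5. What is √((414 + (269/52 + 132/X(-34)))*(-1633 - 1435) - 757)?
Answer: 2*I*√8295485/5 ≈ 1152.1*I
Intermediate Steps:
X(h) = 10
√((414 + (269/52 + 132/X(-34)))*(-1633 - 1435) - 757) = √((414 + (269/52 + 132/10))*(-1633 - 1435) - 757) = √((414 + (269*(1/52) + 132*(⅒)))*(-3068) - 757) = √((414 + (269/52 + 66/5))*(-3068) - 757) = √((414 + 4777/260)*(-3068) - 757) = √((112417/260)*(-3068) - 757) = √(-6632603/5 - 757) = √(-6636388/5) = 2*I*√8295485/5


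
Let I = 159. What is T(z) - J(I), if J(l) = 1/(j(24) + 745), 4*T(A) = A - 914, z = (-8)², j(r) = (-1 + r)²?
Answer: -135363/637 ≈ -212.50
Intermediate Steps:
z = 64
T(A) = -457/2 + A/4 (T(A) = (A - 914)/4 = (-914 + A)/4 = -457/2 + A/4)
J(l) = 1/1274 (J(l) = 1/((-1 + 24)² + 745) = 1/(23² + 745) = 1/(529 + 745) = 1/1274)
T(z) - J(I) = (-457/2 + (¼)*64) - 1*1/1274 = (-457/2 + 16) - 1/1274 = -425/2 - 1/1274 = -135363/637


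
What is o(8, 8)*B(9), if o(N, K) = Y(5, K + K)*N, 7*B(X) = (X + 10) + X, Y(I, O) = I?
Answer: 160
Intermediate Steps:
B(X) = 10/7 + 2*X/7 (B(X) = ((X + 10) + X)/7 = ((10 + X) + X)/7 = (10 + 2*X)/7 = 10/7 + 2*X/7)
o(N, K) = 5*N
o(8, 8)*B(9) = (5*8)*(10/7 + (2/7)*9) = 40*(10/7 + 18/7) = 40*4 = 160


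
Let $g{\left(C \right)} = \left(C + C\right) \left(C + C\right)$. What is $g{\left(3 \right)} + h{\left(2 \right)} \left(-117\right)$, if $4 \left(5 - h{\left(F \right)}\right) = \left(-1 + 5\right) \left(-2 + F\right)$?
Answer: $-549$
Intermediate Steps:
$g{\left(C \right)} = 4 C^{2}$ ($g{\left(C \right)} = 2 C 2 C = 4 C^{2}$)
$h{\left(F \right)} = 7 - F$ ($h{\left(F \right)} = 5 - \frac{\left(-1 + 5\right) \left(-2 + F\right)}{4} = 5 - \frac{4 \left(-2 + F\right)}{4} = 5 - \frac{-8 + 4 F}{4} = 5 - \left(-2 + F\right) = 7 - F$)
$g{\left(3 \right)} + h{\left(2 \right)} \left(-117\right) = 4 \cdot 3^{2} + \left(7 - 2\right) \left(-117\right) = 4 \cdot 9 + \left(7 - 2\right) \left(-117\right) = 36 + 5 \left(-117\right) = 36 - 585 = -549$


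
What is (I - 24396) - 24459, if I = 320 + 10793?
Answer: -37742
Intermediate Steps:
I = 11113
(I - 24396) - 24459 = (11113 - 24396) - 24459 = -13283 - 24459 = -37742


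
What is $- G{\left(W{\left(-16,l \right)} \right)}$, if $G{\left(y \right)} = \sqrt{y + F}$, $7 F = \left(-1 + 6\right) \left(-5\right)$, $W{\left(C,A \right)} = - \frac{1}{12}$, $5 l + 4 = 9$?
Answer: $- \frac{i \sqrt{6447}}{42} \approx - 1.9117 i$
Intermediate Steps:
$l = 1$ ($l = - \frac{4}{5} + \frac{1}{5} \cdot 9 = - \frac{4}{5} + \frac{9}{5} = 1$)
$W{\left(C,A \right)} = - \frac{1}{12}$ ($W{\left(C,A \right)} = \left(-1\right) \frac{1}{12} = - \frac{1}{12}$)
$F = - \frac{25}{7}$ ($F = \frac{\left(-1 + 6\right) \left(-5\right)}{7} = \frac{5 \left(-5\right)}{7} = \frac{1}{7} \left(-25\right) = - \frac{25}{7} \approx -3.5714$)
$G{\left(y \right)} = \sqrt{- \frac{25}{7} + y}$ ($G{\left(y \right)} = \sqrt{y - \frac{25}{7}} = \sqrt{- \frac{25}{7} + y}$)
$- G{\left(W{\left(-16,l \right)} \right)} = - \frac{\sqrt{-175 + 49 \left(- \frac{1}{12}\right)}}{7} = - \frac{\sqrt{-175 - \frac{49}{12}}}{7} = - \frac{\sqrt{- \frac{2149}{12}}}{7} = - \frac{\frac{1}{6} i \sqrt{6447}}{7} = - \frac{i \sqrt{6447}}{42}$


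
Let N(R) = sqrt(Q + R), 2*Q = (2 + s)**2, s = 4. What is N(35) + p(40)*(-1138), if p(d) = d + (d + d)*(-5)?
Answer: 409680 + sqrt(53) ≈ 4.0969e+5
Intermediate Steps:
Q = 18 (Q = (2 + 4)**2/2 = (1/2)*6**2 = (1/2)*36 = 18)
N(R) = sqrt(18 + R)
p(d) = -9*d (p(d) = d + (2*d)*(-5) = d - 10*d = -9*d)
N(35) + p(40)*(-1138) = sqrt(18 + 35) - 9*40*(-1138) = sqrt(53) - 360*(-1138) = sqrt(53) + 409680 = 409680 + sqrt(53)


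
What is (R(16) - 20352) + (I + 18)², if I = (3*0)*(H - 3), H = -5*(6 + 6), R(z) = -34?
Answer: -20062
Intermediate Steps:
H = -60 (H = -5*12 = -60)
I = 0 (I = (3*0)*(-60 - 3) = 0*(-63) = 0)
(R(16) - 20352) + (I + 18)² = (-34 - 20352) + (0 + 18)² = -20386 + 18² = -20386 + 324 = -20062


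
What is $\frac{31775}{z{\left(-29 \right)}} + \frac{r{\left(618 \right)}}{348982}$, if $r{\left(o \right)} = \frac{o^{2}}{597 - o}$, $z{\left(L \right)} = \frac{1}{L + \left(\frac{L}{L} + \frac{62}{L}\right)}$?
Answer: $- \frac{33920956275916}{35421673} \approx -9.5763 \cdot 10^{5}$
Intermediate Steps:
$z{\left(L \right)} = \frac{1}{1 + L + \frac{62}{L}}$ ($z{\left(L \right)} = \frac{1}{L + \left(1 + \frac{62}{L}\right)} = \frac{1}{1 + L + \frac{62}{L}}$)
$r{\left(o \right)} = \frac{o^{2}}{597 - o}$
$\frac{31775}{z{\left(-29 \right)}} + \frac{r{\left(618 \right)}}{348982} = \frac{31775}{\left(-29\right) \frac{1}{62 - 29 + \left(-29\right)^{2}}} + \frac{\left(-1\right) 618^{2} \frac{1}{-597 + 618}}{348982} = \frac{31775}{\left(-29\right) \frac{1}{62 - 29 + 841}} + \left(-1\right) 381924 \cdot \frac{1}{21} \cdot \frac{1}{348982} = \frac{31775}{\left(-29\right) \frac{1}{874}} + \left(-1\right) 381924 \cdot \frac{1}{21} \cdot \frac{1}{348982} = \frac{31775}{\left(-29\right) \frac{1}{874}} - \frac{63654}{1221437} = \frac{31775}{- \frac{29}{874}} - \frac{63654}{1221437} = 31775 \left(- \frac{874}{29}\right) - \frac{63654}{1221437} = - \frac{27771350}{29} - \frac{63654}{1221437} = - \frac{33920956275916}{35421673}$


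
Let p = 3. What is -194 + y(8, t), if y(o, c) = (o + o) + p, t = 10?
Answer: -175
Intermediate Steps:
y(o, c) = 3 + 2*o (y(o, c) = (o + o) + 3 = 2*o + 3 = 3 + 2*o)
-194 + y(8, t) = -194 + (3 + 2*8) = -194 + (3 + 16) = -194 + 19 = -175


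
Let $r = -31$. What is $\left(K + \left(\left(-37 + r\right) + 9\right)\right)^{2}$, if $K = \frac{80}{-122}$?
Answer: $\frac{13242321}{3721} \approx 3558.8$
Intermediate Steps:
$K = - \frac{40}{61}$ ($K = 80 \left(- \frac{1}{122}\right) = - \frac{40}{61} \approx -0.65574$)
$\left(K + \left(\left(-37 + r\right) + 9\right)\right)^{2} = \left(- \frac{40}{61} + \left(\left(-37 - 31\right) + 9\right)\right)^{2} = \left(- \frac{40}{61} + \left(-68 + 9\right)\right)^{2} = \left(- \frac{40}{61} - 59\right)^{2} = \left(- \frac{3639}{61}\right)^{2} = \frac{13242321}{3721}$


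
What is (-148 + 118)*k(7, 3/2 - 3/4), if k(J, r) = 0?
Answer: 0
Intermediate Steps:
(-148 + 118)*k(7, 3/2 - 3/4) = (-148 + 118)*0 = -30*0 = 0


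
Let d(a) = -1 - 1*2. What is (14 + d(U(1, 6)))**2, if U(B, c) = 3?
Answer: 121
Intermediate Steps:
d(a) = -3 (d(a) = -1 - 2 = -3)
(14 + d(U(1, 6)))**2 = (14 - 3)**2 = 11**2 = 121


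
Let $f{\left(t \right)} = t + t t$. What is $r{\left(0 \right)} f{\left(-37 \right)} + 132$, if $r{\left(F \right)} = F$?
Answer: $132$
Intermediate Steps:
$f{\left(t \right)} = t + t^{2}$
$r{\left(0 \right)} f{\left(-37 \right)} + 132 = 0 \left(- 37 \left(1 - 37\right)\right) + 132 = 0 \left(\left(-37\right) \left(-36\right)\right) + 132 = 0 \cdot 1332 + 132 = 0 + 132 = 132$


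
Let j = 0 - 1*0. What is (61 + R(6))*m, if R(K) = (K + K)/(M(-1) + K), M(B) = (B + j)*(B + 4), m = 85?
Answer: 5525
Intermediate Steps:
j = 0 (j = 0 + 0 = 0)
M(B) = B*(4 + B) (M(B) = (B + 0)*(B + 4) = B*(4 + B))
R(K) = 2*K/(-3 + K) (R(K) = (K + K)/(-(4 - 1) + K) = (2*K)/(-1*3 + K) = (2*K)/(-3 + K) = 2*K/(-3 + K))
(61 + R(6))*m = (61 + 2*6/(-3 + 6))*85 = (61 + 2*6/3)*85 = (61 + 2*6*(⅓))*85 = (61 + 4)*85 = 65*85 = 5525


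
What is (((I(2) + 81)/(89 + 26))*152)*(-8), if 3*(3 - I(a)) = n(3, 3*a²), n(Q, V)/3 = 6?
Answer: -94848/115 ≈ -824.77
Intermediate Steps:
n(Q, V) = 18 (n(Q, V) = 3*6 = 18)
I(a) = -3 (I(a) = 3 - ⅓*18 = 3 - 6 = -3)
(((I(2) + 81)/(89 + 26))*152)*(-8) = (((-3 + 81)/(89 + 26))*152)*(-8) = ((78/115)*152)*(-8) = (11856/115)*(-8) = -94848/115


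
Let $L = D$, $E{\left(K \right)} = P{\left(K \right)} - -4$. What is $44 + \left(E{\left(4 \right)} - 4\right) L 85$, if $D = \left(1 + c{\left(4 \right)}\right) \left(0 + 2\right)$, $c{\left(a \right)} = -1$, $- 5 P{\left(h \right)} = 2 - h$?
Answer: $44$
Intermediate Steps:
$P{\left(h \right)} = - \frac{2}{5} + \frac{h}{5}$ ($P{\left(h \right)} = - \frac{2 - h}{5} = - \frac{2}{5} + \frac{h}{5}$)
$E{\left(K \right)} = \frac{18}{5} + \frac{K}{5}$ ($E{\left(K \right)} = \left(- \frac{2}{5} + \frac{K}{5}\right) - -4 = \left(- \frac{2}{5} + \frac{K}{5}\right) + 4 = \frac{18}{5} + \frac{K}{5}$)
$D = 0$ ($D = \left(1 - 1\right) \left(0 + 2\right) = 0 \cdot 2 = 0$)
$L = 0$
$44 + \left(E{\left(4 \right)} - 4\right) L 85 = 44 + \left(\left(\frac{18}{5} + \frac{1}{5} \cdot 4\right) - 4\right) 0 \cdot 85 = 44 + \left(\left(\frac{18}{5} + \frac{4}{5}\right) - 4\right) 0 \cdot 85 = 44 + \left(\frac{22}{5} - 4\right) 0 \cdot 85 = 44 + \frac{2}{5} \cdot 0 \cdot 85 = 44 + 0 \cdot 85 = 44 + 0 = 44$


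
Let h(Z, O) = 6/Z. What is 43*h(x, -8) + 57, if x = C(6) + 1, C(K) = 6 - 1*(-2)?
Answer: 257/3 ≈ 85.667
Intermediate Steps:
C(K) = 8 (C(K) = 6 + 2 = 8)
x = 9 (x = 8 + 1 = 9)
43*h(x, -8) + 57 = 43*(6/9) + 57 = 43*(6*(⅑)) + 57 = 43*(⅔) + 57 = 86/3 + 57 = 257/3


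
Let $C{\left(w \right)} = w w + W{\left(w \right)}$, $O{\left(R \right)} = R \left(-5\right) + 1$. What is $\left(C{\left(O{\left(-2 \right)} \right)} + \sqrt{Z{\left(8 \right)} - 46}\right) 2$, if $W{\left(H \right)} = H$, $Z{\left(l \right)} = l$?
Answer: $264 + 2 i \sqrt{38} \approx 264.0 + 12.329 i$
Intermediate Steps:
$O{\left(R \right)} = 1 - 5 R$ ($O{\left(R \right)} = - 5 R + 1 = 1 - 5 R$)
$C{\left(w \right)} = w + w^{2}$ ($C{\left(w \right)} = w w + w = w^{2} + w = w + w^{2}$)
$\left(C{\left(O{\left(-2 \right)} \right)} + \sqrt{Z{\left(8 \right)} - 46}\right) 2 = \left(\left(1 - -10\right) \left(1 + \left(1 - -10\right)\right) + \sqrt{8 - 46}\right) 2 = \left(\left(1 + 10\right) \left(1 + \left(1 + 10\right)\right) + \sqrt{-38}\right) 2 = \left(11 \left(1 + 11\right) + i \sqrt{38}\right) 2 = \left(11 \cdot 12 + i \sqrt{38}\right) 2 = \left(132 + i \sqrt{38}\right) 2 = 264 + 2 i \sqrt{38}$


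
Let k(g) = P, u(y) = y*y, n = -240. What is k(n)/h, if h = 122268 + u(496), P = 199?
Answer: 199/368284 ≈ 0.00054034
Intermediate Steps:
u(y) = y²
k(g) = 199
h = 368284 (h = 122268 + 496² = 122268 + 246016 = 368284)
k(n)/h = 199/368284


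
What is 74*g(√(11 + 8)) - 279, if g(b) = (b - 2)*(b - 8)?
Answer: 2311 - 740*√19 ≈ -914.58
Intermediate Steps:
g(b) = (-8 + b)*(-2 + b) (g(b) = (-2 + b)*(-8 + b) = (-8 + b)*(-2 + b))
74*g(√(11 + 8)) - 279 = 74*(16 + (√(11 + 8))² - 10*√(11 + 8)) - 279 = 74*(16 + (√19)² - 10*√19) - 279 = 74*(16 + 19 - 10*√19) - 279 = 74*(35 - 10*√19) - 279 = (2590 - 740*√19) - 279 = 2311 - 740*√19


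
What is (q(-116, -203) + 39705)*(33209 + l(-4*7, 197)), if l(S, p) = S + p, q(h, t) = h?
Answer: 1321401642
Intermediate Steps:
(q(-116, -203) + 39705)*(33209 + l(-4*7, 197)) = (-116 + 39705)*(33209 + (-4*7 + 197)) = 39589*(33209 + (-28 + 197)) = 39589*(33209 + 169) = 39589*33378 = 1321401642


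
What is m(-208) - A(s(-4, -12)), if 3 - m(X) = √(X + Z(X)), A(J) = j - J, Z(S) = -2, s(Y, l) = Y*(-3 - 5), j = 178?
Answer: -143 - I*√210 ≈ -143.0 - 14.491*I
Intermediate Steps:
s(Y, l) = -8*Y (s(Y, l) = Y*(-8) = -8*Y)
A(J) = 178 - J
m(X) = 3 - √(-2 + X) (m(X) = 3 - √(X - 2) = 3 - √(-2 + X))
m(-208) - A(s(-4, -12)) = (3 - √(-2 - 208)) - (178 - (-8)*(-4)) = (3 - √(-210)) - (178 - 1*32) = (3 - I*√210) - (178 - 32) = (3 - I*√210) - 1*146 = (3 - I*√210) - 146 = -143 - I*√210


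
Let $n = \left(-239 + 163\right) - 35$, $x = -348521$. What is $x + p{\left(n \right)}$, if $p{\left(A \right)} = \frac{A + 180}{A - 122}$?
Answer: $- \frac{81205462}{233} \approx -3.4852 \cdot 10^{5}$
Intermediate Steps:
$n = -111$ ($n = -76 - 35 = -111$)
$p{\left(A \right)} = \frac{180 + A}{-122 + A}$
$x + p{\left(n \right)} = -348521 + \frac{180 - 111}{-122 - 111} = -348521 + \frac{1}{-233} \cdot 69 = -348521 - \frac{69}{233} = - \frac{81205462}{233}$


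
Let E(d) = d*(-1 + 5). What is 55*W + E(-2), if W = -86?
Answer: -4738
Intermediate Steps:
E(d) = 4*d (E(d) = d*4 = 4*d)
55*W + E(-2) = 55*(-86) + 4*(-2) = -4730 - 8 = -4738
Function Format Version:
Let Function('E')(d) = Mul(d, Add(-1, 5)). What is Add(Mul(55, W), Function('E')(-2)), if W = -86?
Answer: -4738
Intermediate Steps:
Function('E')(d) = Mul(4, d) (Function('E')(d) = Mul(d, 4) = Mul(4, d))
Add(Mul(55, W), Function('E')(-2)) = Add(Mul(55, -86), Mul(4, -2)) = Add(-4730, -8) = -4738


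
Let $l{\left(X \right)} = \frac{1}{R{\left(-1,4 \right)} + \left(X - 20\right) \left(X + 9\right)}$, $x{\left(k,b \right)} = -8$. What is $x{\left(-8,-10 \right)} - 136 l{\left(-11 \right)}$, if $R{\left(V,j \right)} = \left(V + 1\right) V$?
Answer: $- \frac{316}{31} \approx -10.194$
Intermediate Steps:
$R{\left(V,j \right)} = V \left(1 + V\right)$ ($R{\left(V,j \right)} = \left(1 + V\right) V = V \left(1 + V\right)$)
$l{\left(X \right)} = \frac{1}{\left(-20 + X\right) \left(9 + X\right)}$ ($l{\left(X \right)} = \frac{1}{- (1 - 1) + \left(X - 20\right) \left(X + 9\right)} = \frac{1}{\left(-1\right) 0 + \left(-20 + X\right) \left(9 + X\right)} = \frac{1}{0 + \left(-20 + X\right) \left(9 + X\right)} = \frac{1}{\left(-20 + X\right) \left(9 + X\right)}$)
$x{\left(-8,-10 \right)} - 136 l{\left(-11 \right)} = -8 - \frac{136}{-180 + \left(-11\right)^{2} - -121} = -8 - \frac{136}{-180 + 121 + 121} = -8 - \frac{136}{62} = -8 - \frac{68}{31} = - \frac{316}{31}$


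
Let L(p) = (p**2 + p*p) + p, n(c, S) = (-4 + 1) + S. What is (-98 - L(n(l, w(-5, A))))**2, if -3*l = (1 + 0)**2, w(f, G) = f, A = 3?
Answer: 47524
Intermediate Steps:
l = -1/3 (l = -(1 + 0)**2/3 = -1/3*1**2 = -1/3*1 = -1/3 ≈ -0.33333)
n(c, S) = -3 + S
L(p) = p + 2*p**2 (L(p) = (p**2 + p**2) + p = 2*p**2 + p = p + 2*p**2)
(-98 - L(n(l, w(-5, A))))**2 = (-98 - (-3 - 5)*(1 + 2*(-3 - 5)))**2 = (-98 - (-8)*(1 + 2*(-8)))**2 = (-98 - (-8)*(1 - 16))**2 = (-98 - (-8)*(-15))**2 = (-98 - 1*120)**2 = (-98 - 120)**2 = (-218)**2 = 47524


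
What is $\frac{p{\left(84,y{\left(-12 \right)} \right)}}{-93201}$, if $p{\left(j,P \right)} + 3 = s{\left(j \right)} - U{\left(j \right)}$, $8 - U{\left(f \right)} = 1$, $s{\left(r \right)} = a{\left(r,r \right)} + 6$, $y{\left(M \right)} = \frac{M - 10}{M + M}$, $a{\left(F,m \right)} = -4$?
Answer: $\frac{8}{93201} \approx 8.5836 \cdot 10^{-5}$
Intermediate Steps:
$y{\left(M \right)} = \frac{-10 + M}{2 M}$
$s{\left(r \right)} = 2$ ($s{\left(r \right)} = -4 + 6 = 2$)
$U{\left(f \right)} = 7$ ($U{\left(f \right)} = 8 - 1 = 7$)
$p{\left(j,P \right)} = -8$ ($p{\left(j,P \right)} = -3 + \left(2 - 7\right) = -3 - 5 = -8$)
$\frac{p{\left(84,y{\left(-12 \right)} \right)}}{-93201} = - \frac{8}{-93201} = \left(-8\right) \left(- \frac{1}{93201}\right) = \frac{8}{93201}$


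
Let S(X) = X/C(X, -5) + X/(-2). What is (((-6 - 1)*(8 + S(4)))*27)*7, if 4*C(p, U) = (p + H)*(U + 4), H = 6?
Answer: -29106/5 ≈ -5821.2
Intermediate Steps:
C(p, U) = (4 + U)*(6 + p)/4 (C(p, U) = ((p + 6)*(U + 4))/4 = ((6 + p)*(4 + U))/4 = ((4 + U)*(6 + p))/4 = (4 + U)*(6 + p)/4)
S(X) = -X/2 + X/(-3/2 - X/4) (S(X) = X/(6 + X + (3/2)*(-5) + (1/4)*(-5)*X) + X/(-2) = X/(6 + X - 15/2 - 5*X/4) + X*(-1/2) = X/(-3/2 - X/4) - X/2 = -X/2 + X/(-3/2 - X/4))
(((-6 - 1)*(8 + S(4)))*27)*7 = (((-6 - 1)*(8 + (1/2)*4*(-14 - 1*4)/(6 + 4)))*27)*7 = (-7*(8 + (1/2)*4*(-14 - 4)/10)*27)*7 = (-7*(8 + (1/2)*4*(1/10)*(-18))*27)*7 = (-7*(8 - 18/5)*27)*7 = (-7*22/5*27)*7 = -154/5*27*7 = -4158/5*7 = -29106/5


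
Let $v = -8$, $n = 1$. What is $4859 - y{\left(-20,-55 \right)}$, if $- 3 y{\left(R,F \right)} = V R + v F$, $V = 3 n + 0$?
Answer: $\frac{14957}{3} \approx 4985.7$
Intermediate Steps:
$V = 3$ ($V = 3 \cdot 1 + 0 = 3 + 0 = 3$)
$y{\left(R,F \right)} = - R + \frac{8 F}{3}$ ($y{\left(R,F \right)} = - \frac{3 R - 8 F}{3} = - \frac{- 8 F + 3 R}{3} = - R + \frac{8 F}{3}$)
$4859 - y{\left(-20,-55 \right)} = 4859 - \left(\left(-1\right) \left(-20\right) + \frac{8}{3} \left(-55\right)\right) = 4859 - \left(20 - \frac{440}{3}\right) = 4859 - - \frac{380}{3} = 4859 + \frac{380}{3} = \frac{14957}{3}$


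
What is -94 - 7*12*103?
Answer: -8746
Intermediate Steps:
-94 - 7*12*103 = -94 - 84*103 = -94 - 8652 = -8746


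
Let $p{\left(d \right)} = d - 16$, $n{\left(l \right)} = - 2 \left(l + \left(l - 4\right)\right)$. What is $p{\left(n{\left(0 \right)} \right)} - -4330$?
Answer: $4322$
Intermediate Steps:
$n{\left(l \right)} = 8 - 4 l$ ($n{\left(l \right)} = - 2 \left(l + \left(l - 4\right)\right) = - 2 \left(l + \left(-4 + l\right)\right) = - 2 \left(-4 + 2 l\right) = 8 - 4 l$)
$p{\left(d \right)} = -16 + d$ ($p{\left(d \right)} = d - 16 = -16 + d$)
$p{\left(n{\left(0 \right)} \right)} - -4330 = \left(-16 + \left(8 - 0\right)\right) - -4330 = \left(-16 + \left(8 + 0\right)\right) + 4330 = \left(-16 + 8\right) + 4330 = -8 + 4330 = 4322$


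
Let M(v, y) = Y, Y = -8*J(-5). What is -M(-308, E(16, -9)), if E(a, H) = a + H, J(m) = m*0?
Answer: 0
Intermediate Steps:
J(m) = 0
E(a, H) = H + a
Y = 0 (Y = -8*0 = 0)
M(v, y) = 0
-M(-308, E(16, -9)) = -1*0 = 0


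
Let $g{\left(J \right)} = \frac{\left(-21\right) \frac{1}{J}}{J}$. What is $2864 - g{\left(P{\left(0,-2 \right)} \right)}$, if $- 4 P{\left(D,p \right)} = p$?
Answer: $2948$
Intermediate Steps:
$P{\left(D,p \right)} = - \frac{p}{4}$
$g{\left(J \right)} = - \frac{21}{J^{2}}$
$2864 - g{\left(P{\left(0,-2 \right)} \right)} = 2864 - - \frac{21}{\frac{1}{4}} = 2864 - - 21 \frac{1}{(\frac{1}{2})^{2}} = 2864 - \left(-21\right) 4 = 2864 - -84 = 2864 + 84 = 2948$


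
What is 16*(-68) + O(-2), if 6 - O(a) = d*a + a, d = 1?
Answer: -1078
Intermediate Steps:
O(a) = 6 - 2*a (O(a) = 6 - (1*a + a) = 6 - (a + a) = 6 - 2*a)
16*(-68) + O(-2) = 16*(-68) + (6 - 2*(-2)) = -1088 + (6 + 4) = -1088 + 10 = -1078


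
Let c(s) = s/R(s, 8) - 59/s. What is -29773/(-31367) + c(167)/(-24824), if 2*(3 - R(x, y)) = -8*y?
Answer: 11018218171/11610293405 ≈ 0.94900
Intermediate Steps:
R(x, y) = 3 + 4*y (R(x, y) = 3 - (-4)*y = 3 + 4*y)
c(s) = -59/s + s/35 (c(s) = s/(3 + 4*8) - 59/s = s/(3 + 32) - 59/s = s/35 - 59/s = -59/s + s/35)
-29773/(-31367) + c(167)/(-24824) = -29773/(-31367) + (-59/167 + (1/35)*167)/(-24824) = -29773*(-1/31367) + (-59*1/167 + 167/35)*(-1/24824) = 29773/31367 + (-59/167 + 167/35)*(-1/24824) = 29773/31367 + (25824/5845)*(-1/24824) = 29773/31367 - 3228/18137035 = 11018218171/11610293405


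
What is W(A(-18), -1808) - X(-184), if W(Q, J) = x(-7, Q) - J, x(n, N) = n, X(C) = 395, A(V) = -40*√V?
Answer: 1406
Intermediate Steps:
W(Q, J) = -7 - J
W(A(-18), -1808) - X(-184) = (-7 - 1*(-1808)) - 1*395 = (-7 + 1808) - 395 = 1801 - 395 = 1406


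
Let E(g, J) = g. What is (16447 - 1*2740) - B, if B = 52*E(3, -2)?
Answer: 13551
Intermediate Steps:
B = 156 (B = 52*3 = 156)
(16447 - 1*2740) - B = (16447 - 1*2740) - 1*156 = (16447 - 2740) - 156 = 13707 - 156 = 13551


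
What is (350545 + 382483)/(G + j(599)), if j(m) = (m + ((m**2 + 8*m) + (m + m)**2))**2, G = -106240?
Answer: 183257/809456464644 ≈ 2.2640e-7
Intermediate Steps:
j(m) = (5*m**2 + 9*m)**2 (j(m) = (m + ((m**2 + 8*m) + (2*m)**2))**2 = (m + ((m**2 + 8*m) + 4*m**2))**2 = (m + (5*m**2 + 8*m))**2 = (5*m**2 + 9*m)**2)
(350545 + 382483)/(G + j(599)) = (350545 + 382483)/(-106240 + 599**2*(9 + 5*599)**2) = 733028/(-106240 + 358801*(9 + 2995)**2) = 733028/(-106240 + 358801*3004**2) = 733028/(-106240 + 358801*9024016) = 733028/(-106240 + 3237825964816) = 733028/3237825858576 = 733028*(1/3237825858576) = 183257/809456464644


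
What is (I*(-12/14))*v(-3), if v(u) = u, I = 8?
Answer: 144/7 ≈ 20.571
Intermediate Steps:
(I*(-12/14))*v(-3) = (8*(-12/14))*(-3) = (8*(-12*1/14))*(-3) = (8*(-6/7))*(-3) = -48/7*(-3) = 144/7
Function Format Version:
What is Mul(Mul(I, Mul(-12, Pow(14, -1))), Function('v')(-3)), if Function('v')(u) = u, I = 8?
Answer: Rational(144, 7) ≈ 20.571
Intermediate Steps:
Mul(Mul(I, Mul(-12, Pow(14, -1))), Function('v')(-3)) = Mul(Mul(8, Mul(-12, Pow(14, -1))), -3) = Mul(Mul(8, Mul(-12, Rational(1, 14))), -3) = Mul(Mul(8, Rational(-6, 7)), -3) = Mul(Rational(-48, 7), -3) = Rational(144, 7)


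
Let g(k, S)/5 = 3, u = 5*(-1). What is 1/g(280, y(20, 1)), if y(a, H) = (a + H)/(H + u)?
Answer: 1/15 ≈ 0.066667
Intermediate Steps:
u = -5
y(a, H) = (H + a)/(-5 + H) (y(a, H) = (a + H)/(H - 5) = (H + a)/(-5 + H))
g(k, S) = 15 (g(k, S) = 5*3 = 15)
1/g(280, y(20, 1)) = 1/15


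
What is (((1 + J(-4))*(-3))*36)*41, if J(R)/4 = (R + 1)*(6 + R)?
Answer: 101844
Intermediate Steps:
J(R) = 4*(1 + R)*(6 + R) (J(R) = 4*((R + 1)*(6 + R)) = 4*((1 + R)*(6 + R)) = 4*(1 + R)*(6 + R))
(((1 + J(-4))*(-3))*36)*41 = (((1 + (24 + 4*(-4)² + 28*(-4)))*(-3))*36)*41 = (((1 + (24 + 4*16 - 112))*(-3))*36)*41 = (((1 + (24 + 64 - 112))*(-3))*36)*41 = (((1 - 24)*(-3))*36)*41 = (-23*(-3)*36)*41 = (69*36)*41 = 2484*41 = 101844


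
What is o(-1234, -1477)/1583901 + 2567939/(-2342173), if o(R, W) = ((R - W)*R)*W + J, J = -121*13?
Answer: 1033268415157934/3709770156873 ≈ 278.53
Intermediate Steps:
J = -1573
o(R, W) = -1573 + R*W*(R - W) (o(R, W) = ((R - W)*R)*W - 1573 = (R*(R - W))*W - 1573 = R*W*(R - W) - 1573 = -1573 + R*W*(R - W))
o(-1234, -1477)/1583901 + 2567939/(-2342173) = (-1573 - 1477*(-1234)² - 1*(-1234)*(-1477)²)/1583901 + 2567939/(-2342173) = (-1573 - 1477*1522756 - 1*(-1234)*2181529)*(1/1583901) + 2567939*(-1/2342173) = (-1573 - 2249110612 + 2692006786)*(1/1583901) - 2567939/2342173 = 442894601*(1/1583901) - 2567939/2342173 = 442894601/1583901 - 2567939/2342173 = 1033268415157934/3709770156873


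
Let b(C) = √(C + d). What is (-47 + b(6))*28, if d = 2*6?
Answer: -1316 + 84*√2 ≈ -1197.2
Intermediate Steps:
d = 12
b(C) = √(12 + C) (b(C) = √(C + 12) = √(12 + C))
(-47 + b(6))*28 = (-47 + √(12 + 6))*28 = (-47 + √18)*28 = (-47 + 3*√2)*28 = -1316 + 84*√2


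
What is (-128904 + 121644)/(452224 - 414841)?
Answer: -2420/12461 ≈ -0.19421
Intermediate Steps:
(-128904 + 121644)/(452224 - 414841) = -7260/37383 = -7260*1/37383 = -2420/12461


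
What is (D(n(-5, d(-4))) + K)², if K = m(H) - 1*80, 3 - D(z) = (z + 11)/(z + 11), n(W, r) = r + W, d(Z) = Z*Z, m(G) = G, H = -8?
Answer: 7396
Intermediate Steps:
d(Z) = Z²
n(W, r) = W + r
D(z) = 2 (D(z) = 3 - (z + 11)/(z + 11) = 3 - (11 + z)/(11 + z) = 3 - 1*1 = 3 - 1 = 2)
K = -88 (K = -8 - 1*80 = -8 - 80 = -88)
(D(n(-5, d(-4))) + K)² = (2 - 88)² = (-86)² = 7396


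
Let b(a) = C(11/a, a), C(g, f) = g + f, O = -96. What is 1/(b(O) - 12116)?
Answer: -96/1172363 ≈ -8.1886e-5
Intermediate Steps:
C(g, f) = f + g
b(a) = a + 11/a
1/(b(O) - 12116) = 1/((-96 + 11/(-96)) - 12116) = 1/((-96 + 11*(-1/96)) - 12116) = 1/((-96 - 11/96) - 12116) = 1/(-9227/96 - 12116) = 1/(-1172363/96) = -96/1172363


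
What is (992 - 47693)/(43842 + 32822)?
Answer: -46701/76664 ≈ -0.60916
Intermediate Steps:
(992 - 47693)/(43842 + 32822) = -46701/76664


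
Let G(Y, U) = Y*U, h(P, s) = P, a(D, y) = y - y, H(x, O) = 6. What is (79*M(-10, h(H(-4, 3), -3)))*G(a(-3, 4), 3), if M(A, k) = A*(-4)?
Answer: 0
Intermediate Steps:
a(D, y) = 0
M(A, k) = -4*A
G(Y, U) = U*Y
(79*M(-10, h(H(-4, 3), -3)))*G(a(-3, 4), 3) = (79*(-4*(-10)))*(3*0) = (79*40)*0 = 3160*0 = 0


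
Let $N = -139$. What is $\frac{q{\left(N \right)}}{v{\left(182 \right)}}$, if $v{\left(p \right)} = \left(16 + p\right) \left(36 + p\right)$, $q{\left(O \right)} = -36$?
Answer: $- \frac{1}{1199} \approx -0.00083403$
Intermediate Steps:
$\frac{q{\left(N \right)}}{v{\left(182 \right)}} = - \frac{36}{576 + 182^{2} + 52 \cdot 182} = - \frac{36}{576 + 33124 + 9464} = - \frac{36}{43164} = \left(-36\right) \frac{1}{43164} = - \frac{1}{1199}$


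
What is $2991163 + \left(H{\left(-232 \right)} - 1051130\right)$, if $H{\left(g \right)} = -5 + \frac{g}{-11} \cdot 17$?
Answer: $\frac{21344252}{11} \approx 1.9404 \cdot 10^{6}$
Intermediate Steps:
$H{\left(g \right)} = -5 - \frac{17 g}{11}$ ($H{\left(g \right)} = -5 + g \left(- \frac{1}{11}\right) 17 = -5 + - \frac{g}{11} \cdot 17 = -5 - \frac{17 g}{11}$)
$2991163 + \left(H{\left(-232 \right)} - 1051130\right) = 2991163 - \frac{11558541}{11} = \frac{21344252}{11}$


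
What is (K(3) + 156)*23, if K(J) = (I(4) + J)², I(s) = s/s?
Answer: 3956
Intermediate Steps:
I(s) = 1
K(J) = (1 + J)²
(K(3) + 156)*23 = ((1 + 3)² + 156)*23 = (4² + 156)*23 = (16 + 156)*23 = 172*23 = 3956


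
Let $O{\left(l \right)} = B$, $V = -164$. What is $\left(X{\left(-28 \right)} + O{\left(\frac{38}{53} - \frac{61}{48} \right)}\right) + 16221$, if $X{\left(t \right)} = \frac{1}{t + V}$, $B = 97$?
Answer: $\frac{3133055}{192} \approx 16318.0$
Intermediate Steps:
$X{\left(t \right)} = \frac{1}{-164 + t}$ ($X{\left(t \right)} = \frac{1}{t - 164} = \frac{1}{-164 + t}$)
$O{\left(l \right)} = 97$
$\left(X{\left(-28 \right)} + O{\left(\frac{38}{53} - \frac{61}{48} \right)}\right) + 16221 = \left(\frac{1}{-164 - 28} + 97\right) + 16221 = \left(\frac{1}{-192} + 97\right) + 16221 = \left(- \frac{1}{192} + 97\right) + 16221 = \frac{18623}{192} + 16221 = \frac{3133055}{192}$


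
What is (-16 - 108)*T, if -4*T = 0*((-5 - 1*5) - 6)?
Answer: 0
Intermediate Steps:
T = 0 (T = -0*((-5 - 1*5) - 6) = -0*((-5 - 5) - 6) = -0*(-10 - 6) = -0*(-16) = -¼*0 = 0)
(-16 - 108)*T = (-16 - 108)*0 = -124*0 = 0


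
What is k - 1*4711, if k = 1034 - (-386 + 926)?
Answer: -4217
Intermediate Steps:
k = 494 (k = 1034 - 1*540 = 1034 - 540 = 494)
k - 1*4711 = 494 - 1*4711 = 494 - 4711 = -4217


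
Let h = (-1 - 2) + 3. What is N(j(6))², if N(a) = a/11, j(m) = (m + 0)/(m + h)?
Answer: 1/121 ≈ 0.0082645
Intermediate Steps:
h = 0 (h = -3 + 3 = 0)
j(m) = 1 (j(m) = (m + 0)/(m + 0) = m/m = 1)
N(a) = a/11 (N(a) = a*(1/11) = a/11)
N(j(6))² = ((1/11)*1)² = (1/11)² = 1/121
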